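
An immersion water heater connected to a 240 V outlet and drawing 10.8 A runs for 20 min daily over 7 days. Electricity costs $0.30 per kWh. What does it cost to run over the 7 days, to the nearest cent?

Power = 10.8 A × 240 V = 2592 W = 2.592 kW
Runtime = 20 min × 7 = 140 min = 2.333333… h
Energy = 2.592 kW × 2.333333… h = 6.048 kWh
Cost = 6.048 kWh × $0.30/kWh = $1.81

$1.81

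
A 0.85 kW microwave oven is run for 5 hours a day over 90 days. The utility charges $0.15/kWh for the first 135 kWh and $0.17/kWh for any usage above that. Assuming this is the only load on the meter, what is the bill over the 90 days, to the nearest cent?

Runtime = 5 h/day × 90 days = 450 h
Energy = 0.85 kW × 450 h = 382.5 kWh
Tier 1 (0–135 kWh): 135 × $0.15 = $20.25
Above 135 kWh: 247.5 × $0.17 = $42.075
Bill = $62.33

$62.33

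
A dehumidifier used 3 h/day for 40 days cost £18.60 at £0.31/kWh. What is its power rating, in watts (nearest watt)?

Energy = £18.60 ÷ £0.31/kWh = 60 kWh
Runtime = 3 h/day × 40 days = 120 h
Power = 60 kWh ÷ 120 h = 0.5 kW = 500 W

500 W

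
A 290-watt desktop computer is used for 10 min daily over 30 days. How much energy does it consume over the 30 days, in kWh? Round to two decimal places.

Runtime = 10 min × 30 = 300 min = 5 h
Energy = 0.29 kW × 5 h = 1.45 kWh

1.45 kWh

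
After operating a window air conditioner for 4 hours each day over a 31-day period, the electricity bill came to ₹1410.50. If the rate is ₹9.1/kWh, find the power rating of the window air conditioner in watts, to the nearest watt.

Energy = ₹1410.50 ÷ ₹9.1/kWh = 155 kWh
Runtime = 4 h/day × 31 days = 124 h
Power = 155 kWh ÷ 124 h = 1.25 kW = 1250 W

1250 W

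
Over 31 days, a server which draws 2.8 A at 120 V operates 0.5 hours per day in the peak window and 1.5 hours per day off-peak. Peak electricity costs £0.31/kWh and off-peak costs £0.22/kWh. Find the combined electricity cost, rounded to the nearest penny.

£5.05

Power = 2.8 A × 120 V = 336 W = 0.336 kW
Peak energy = 0.336 kW × 0.5 h × 31 = 5.208 kWh
Off-peak energy = 0.336 kW × 1.5 h × 31 = 15.624 kWh
Cost = 5.208 × £0.31 + 15.624 × £0.22 = £1.61448 + £3.43728 = £5.05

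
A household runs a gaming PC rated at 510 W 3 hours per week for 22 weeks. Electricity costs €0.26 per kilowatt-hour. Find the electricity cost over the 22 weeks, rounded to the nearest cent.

Runtime = 3 h/week × 22 weeks = 66 h
Energy = 0.51 kW × 66 h = 33.66 kWh
Cost = 33.66 kWh × €0.26/kWh = €8.75

€8.75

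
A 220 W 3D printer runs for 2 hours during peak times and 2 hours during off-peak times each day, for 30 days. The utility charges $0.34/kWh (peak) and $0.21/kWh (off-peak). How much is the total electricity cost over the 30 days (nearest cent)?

Peak energy = 0.22 kW × 2 h × 30 = 13.2 kWh
Off-peak energy = 0.22 kW × 2 h × 30 = 13.2 kWh
Cost = 13.2 × $0.34 + 13.2 × $0.21 = $4.488 + $2.772 = $7.26

$7.26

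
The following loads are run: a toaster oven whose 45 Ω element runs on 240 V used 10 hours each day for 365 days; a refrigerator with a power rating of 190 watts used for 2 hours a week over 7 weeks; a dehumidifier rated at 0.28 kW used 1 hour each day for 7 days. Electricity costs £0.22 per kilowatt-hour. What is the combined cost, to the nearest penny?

£1028.86

toaster oven: Power = V²/R = 240²/45 = 1280 W = 1.28 kW
toaster oven: Runtime = 10 h/day × 365 days = 3650 h
toaster oven: 1.28 kW × 3650 h = 4672 kWh
refrigerator: Runtime = 2 h/week × 7 weeks = 14 h
refrigerator: 0.19 kW × 14 h = 2.66 kWh
dehumidifier: Runtime = 1 h/day × 7 days = 7 h
dehumidifier: 0.28 kW × 7 h = 1.96 kWh
Total energy = 4676.62 kWh
Cost = 4676.62 × £0.22 = £1028.86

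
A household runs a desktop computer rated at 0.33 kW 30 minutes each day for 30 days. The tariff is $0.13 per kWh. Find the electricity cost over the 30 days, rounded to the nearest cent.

$0.64

Runtime = 30 min × 30 = 900 min = 15 h
Energy = 0.33 kW × 15 h = 4.95 kWh
Cost = 4.95 kWh × $0.13/kWh = $0.64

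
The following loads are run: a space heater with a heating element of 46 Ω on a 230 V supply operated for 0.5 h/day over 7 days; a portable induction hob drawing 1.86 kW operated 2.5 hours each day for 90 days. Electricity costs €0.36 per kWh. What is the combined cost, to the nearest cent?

€152.11

space heater: Power = V²/R = 230²/46 = 1150 W = 1.15 kW
space heater: Runtime = 0.5 h/day × 7 days = 3.5 h
space heater: 1.15 kW × 3.5 h = 4.025 kWh
portable induction hob: Runtime = 2.5 h/day × 90 days = 225 h
portable induction hob: 1.86 kW × 225 h = 418.5 kWh
Total energy = 422.525 kWh
Cost = 422.525 × €0.36 = €152.11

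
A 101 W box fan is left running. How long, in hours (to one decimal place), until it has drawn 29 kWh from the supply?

287.1 h

Hours = 29 kWh ÷ 0.101 kW = 287.1 h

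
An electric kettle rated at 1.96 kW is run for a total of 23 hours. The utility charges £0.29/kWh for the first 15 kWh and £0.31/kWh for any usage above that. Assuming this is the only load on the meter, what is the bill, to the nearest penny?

£13.67

Energy = 1.96 kW × 23 h = 45.08 kWh
Tier 1 (0–15 kWh): 15 × £0.29 = £4.35
Above 15 kWh: 30.08 × £0.31 = £9.3248
Bill = £13.67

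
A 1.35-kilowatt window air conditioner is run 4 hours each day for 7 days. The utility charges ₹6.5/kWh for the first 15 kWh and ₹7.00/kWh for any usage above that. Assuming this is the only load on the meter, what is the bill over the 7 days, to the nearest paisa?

Runtime = 4 h/day × 7 days = 28 h
Energy = 1.35 kW × 28 h = 37.8 kWh
Tier 1 (0–15 kWh): 15 × ₹6.5 = ₹97.5
Above 15 kWh: 22.8 × ₹7.00 = ₹159.6
Bill = ₹257.10

₹257.10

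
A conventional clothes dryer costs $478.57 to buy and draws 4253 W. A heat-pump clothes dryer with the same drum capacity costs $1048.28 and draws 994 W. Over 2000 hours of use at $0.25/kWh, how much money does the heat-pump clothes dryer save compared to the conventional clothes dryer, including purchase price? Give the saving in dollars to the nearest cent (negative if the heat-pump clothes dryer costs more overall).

conventional clothes dryer: $478.57 + (4253/1000) kW × 2000 h × $0.25 = $478.57 + $2126.5 = $2605.07
heat-pump clothes dryer: $1048.28 + (994/1000) kW × 2000 h × $0.25 = $1048.28 + $497 = $1545.28
Saving = $2605.07 − $1545.28 = $1059.79

$1059.79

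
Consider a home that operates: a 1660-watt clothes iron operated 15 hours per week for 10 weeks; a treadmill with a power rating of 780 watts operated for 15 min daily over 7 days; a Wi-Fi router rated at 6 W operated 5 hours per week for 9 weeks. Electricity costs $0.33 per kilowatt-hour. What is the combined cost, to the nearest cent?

clothes iron: Runtime = 15 h/week × 10 weeks = 150 h
clothes iron: 1.66 kW × 150 h = 249 kWh
treadmill: Runtime = 15 min × 7 = 105 min = 1.75 h
treadmill: 0.78 kW × 1.75 h = 1.365 kWh
Wi-Fi router: Runtime = 5 h/week × 9 weeks = 45 h
Wi-Fi router: 0.006 kW × 45 h = 0.27 kWh
Total energy = 250.635 kWh
Cost = 250.635 × $0.33 = $82.71

$82.71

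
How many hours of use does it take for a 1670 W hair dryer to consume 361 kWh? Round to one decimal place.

Hours = 361 kWh ÷ 1.67 kW = 216.2 h

216.2 h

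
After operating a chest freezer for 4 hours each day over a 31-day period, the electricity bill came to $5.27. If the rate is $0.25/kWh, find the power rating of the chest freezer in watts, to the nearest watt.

170 W

Energy = $5.27 ÷ $0.25/kWh = 21.08 kWh
Runtime = 4 h/day × 31 days = 124 h
Power = 21.08 kWh ÷ 124 h = 0.17 kW = 170 W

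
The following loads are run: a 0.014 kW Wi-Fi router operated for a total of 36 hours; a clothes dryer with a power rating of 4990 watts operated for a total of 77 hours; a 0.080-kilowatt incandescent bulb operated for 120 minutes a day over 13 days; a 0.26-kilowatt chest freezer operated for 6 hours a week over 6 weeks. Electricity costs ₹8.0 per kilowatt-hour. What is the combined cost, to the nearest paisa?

Wi-Fi router: 0.014 kW × 36 h = 0.504 kWh
clothes dryer: 4.99 kW × 77 h = 384.23 kWh
incandescent bulb: Runtime = 120 min × 13 = 1560 min = 26 h
incandescent bulb: 0.08 kW × 26 h = 2.08 kWh
chest freezer: Runtime = 6 h/week × 6 weeks = 36 h
chest freezer: 0.26 kW × 36 h = 9.36 kWh
Total energy = 396.174 kWh
Cost = 396.174 × ₹8.0 = ₹3169.39

₹3169.39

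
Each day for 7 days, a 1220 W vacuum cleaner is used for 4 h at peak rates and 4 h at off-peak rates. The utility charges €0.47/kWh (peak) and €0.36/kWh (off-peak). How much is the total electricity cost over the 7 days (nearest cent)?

Peak energy = 1.22 kW × 4 h × 7 = 34.16 kWh
Off-peak energy = 1.22 kW × 4 h × 7 = 34.16 kWh
Cost = 34.16 × €0.47 + 34.16 × €0.36 = €16.0552 + €12.2976 = €28.35

€28.35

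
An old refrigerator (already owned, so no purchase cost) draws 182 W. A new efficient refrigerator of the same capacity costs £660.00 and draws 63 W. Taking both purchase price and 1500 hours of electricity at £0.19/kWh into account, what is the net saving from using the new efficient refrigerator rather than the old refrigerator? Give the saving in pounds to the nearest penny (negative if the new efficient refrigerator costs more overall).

-£626.09

old refrigerator: £0.00 + (182/1000) kW × 1500 h × £0.19 = £0.00 + £51.87 = £51.87
new efficient refrigerator: £660.00 + (63/1000) kW × 1500 h × £0.19 = £660.00 + £17.955 = £677.955
Saving = £51.87 − £677.955 = −£626.085 → -£626.09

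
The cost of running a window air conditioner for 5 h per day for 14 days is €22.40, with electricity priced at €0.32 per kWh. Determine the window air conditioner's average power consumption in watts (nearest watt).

Energy = €22.40 ÷ €0.32/kWh = 70 kWh
Runtime = 5 h/day × 14 days = 70 h
Power = 70 kWh ÷ 70 h = 1 kW = 1000 W

1000 W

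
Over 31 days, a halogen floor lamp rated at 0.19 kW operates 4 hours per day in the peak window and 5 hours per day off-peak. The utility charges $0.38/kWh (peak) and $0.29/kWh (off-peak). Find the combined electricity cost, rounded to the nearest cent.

Peak energy = 0.19 kW × 4 h × 31 = 23.56 kWh
Off-peak energy = 0.19 kW × 5 h × 31 = 29.45 kWh
Cost = 23.56 × $0.38 + 29.45 × $0.29 = $8.9528 + $8.5405 = $17.49

$17.49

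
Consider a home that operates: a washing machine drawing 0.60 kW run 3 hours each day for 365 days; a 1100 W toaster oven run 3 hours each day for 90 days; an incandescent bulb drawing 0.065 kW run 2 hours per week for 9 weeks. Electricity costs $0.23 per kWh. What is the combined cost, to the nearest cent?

$219.69

washing machine: Runtime = 3 h/day × 365 days = 1095 h
washing machine: 0.6 kW × 1095 h = 657 kWh
toaster oven: Runtime = 3 h/day × 90 days = 270 h
toaster oven: 1.1 kW × 270 h = 297 kWh
incandescent bulb: Runtime = 2 h/week × 9 weeks = 18 h
incandescent bulb: 0.065 kW × 18 h = 1.17 kWh
Total energy = 955.17 kWh
Cost = 955.17 × $0.23 = $219.69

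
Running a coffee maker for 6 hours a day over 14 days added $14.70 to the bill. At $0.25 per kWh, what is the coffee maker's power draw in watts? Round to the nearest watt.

Energy = $14.70 ÷ $0.25/kWh = 58.8 kWh
Runtime = 6 h/day × 14 days = 84 h
Power = 58.8 kWh ÷ 84 h = 0.7 kW = 700 W

700 W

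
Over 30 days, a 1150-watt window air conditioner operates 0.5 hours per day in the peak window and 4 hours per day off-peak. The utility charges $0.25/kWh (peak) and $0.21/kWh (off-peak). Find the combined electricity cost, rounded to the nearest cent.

Peak energy = 1.15 kW × 0.5 h × 30 = 17.25 kWh
Off-peak energy = 1.15 kW × 4 h × 30 = 138 kWh
Cost = 17.25 × $0.25 + 138 × $0.21 = $4.3125 + $28.98 = $33.29

$33.29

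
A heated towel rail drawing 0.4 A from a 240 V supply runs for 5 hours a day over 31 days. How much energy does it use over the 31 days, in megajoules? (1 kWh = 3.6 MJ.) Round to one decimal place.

Power = 0.4 A × 240 V = 96 W = 0.096 kW
Runtime = 5 h/day × 31 days = 155 h
Energy = 0.096 kW × 155 h = 14.88 kWh
= 14.88 × 3.6 MJ = 53.6 MJ

53.6 MJ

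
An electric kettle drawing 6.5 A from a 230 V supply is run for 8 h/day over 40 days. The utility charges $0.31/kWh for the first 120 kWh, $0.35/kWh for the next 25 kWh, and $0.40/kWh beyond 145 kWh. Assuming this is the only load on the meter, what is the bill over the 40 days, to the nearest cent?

$179.31

Power = 6.5 A × 230 V = 1495 W = 1.495 kW
Runtime = 8 h/day × 40 days = 320 h
Energy = 1.495 kW × 320 h = 478.4 kWh
Tier 1 (0–120 kWh): 120 × $0.31 = $37.2
Tier 2 (120–145 kWh): 25 × $0.35 = $8.75
Above 145 kWh: 333.4 × $0.40 = $133.36
Bill = $179.31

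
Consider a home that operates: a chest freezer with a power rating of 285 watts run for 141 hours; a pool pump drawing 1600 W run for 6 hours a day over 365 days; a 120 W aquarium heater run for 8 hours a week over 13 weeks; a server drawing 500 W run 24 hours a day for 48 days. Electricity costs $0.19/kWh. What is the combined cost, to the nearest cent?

chest freezer: 0.285 kW × 141 h = 40.185 kWh
pool pump: Runtime = 6 h/day × 365 days = 2190 h
pool pump: 1.6 kW × 2190 h = 3504 kWh
aquarium heater: Runtime = 8 h/week × 13 weeks = 104 h
aquarium heater: 0.12 kW × 104 h = 12.48 kWh
server: Runtime = 24 h × 48 = 1152 h
server: 0.5 kW × 1152 h = 576 kWh
Total energy = 4132.665 kWh
Cost = 4132.665 × $0.19 = $785.21

$785.21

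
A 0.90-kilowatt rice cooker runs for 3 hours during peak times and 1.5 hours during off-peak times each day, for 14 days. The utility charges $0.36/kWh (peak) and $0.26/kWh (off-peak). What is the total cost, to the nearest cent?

Peak energy = 0.9 kW × 3 h × 14 = 37.8 kWh
Off-peak energy = 0.9 kW × 1.5 h × 14 = 18.9 kWh
Cost = 37.8 × $0.36 + 18.9 × $0.26 = $13.608 + $4.914 = $18.52

$18.52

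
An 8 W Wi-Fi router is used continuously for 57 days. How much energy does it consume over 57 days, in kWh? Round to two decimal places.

Runtime = 24 h × 57 = 1368 h
Energy = 0.008 kW × 1368 h = 10.944 kWh ≈ 10.94 kWh

10.94 kWh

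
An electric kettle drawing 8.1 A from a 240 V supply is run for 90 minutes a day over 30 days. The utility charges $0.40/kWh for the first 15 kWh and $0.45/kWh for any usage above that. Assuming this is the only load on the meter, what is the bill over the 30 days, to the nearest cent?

$38.62

Power = 8.1 A × 240 V = 1944 W = 1.944 kW
Runtime = 90 min × 30 = 2700 min = 45 h
Energy = 1.944 kW × 45 h = 87.48 kWh
Tier 1 (0–15 kWh): 15 × $0.40 = $6
Above 15 kWh: 72.48 × $0.45 = $32.616
Bill = $38.62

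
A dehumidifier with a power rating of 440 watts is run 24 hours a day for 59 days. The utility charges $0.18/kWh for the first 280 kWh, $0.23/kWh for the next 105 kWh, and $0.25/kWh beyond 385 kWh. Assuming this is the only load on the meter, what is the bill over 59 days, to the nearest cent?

$134.06

Runtime = 24 h × 59 = 1416 h
Energy = 0.44 kW × 1416 h = 623.04 kWh
Tier 1 (0–280 kWh): 280 × $0.18 = $50.4
Tier 2 (280–385 kWh): 105 × $0.23 = $24.15
Above 385 kWh: 238.04 × $0.25 = $59.51
Bill = $134.06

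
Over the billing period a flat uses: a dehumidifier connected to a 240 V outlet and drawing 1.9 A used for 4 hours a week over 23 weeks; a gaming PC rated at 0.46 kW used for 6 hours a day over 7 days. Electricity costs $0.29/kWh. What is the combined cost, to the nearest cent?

dehumidifier: Power = 1.9 A × 240 V = 456 W = 0.456 kW
dehumidifier: Runtime = 4 h/week × 23 weeks = 92 h
dehumidifier: 0.456 kW × 92 h = 41.952 kWh
gaming PC: Runtime = 6 h/day × 7 days = 42 h
gaming PC: 0.46 kW × 42 h = 19.32 kWh
Total energy = 61.272 kWh
Cost = 61.272 × $0.29 = $17.77

$17.77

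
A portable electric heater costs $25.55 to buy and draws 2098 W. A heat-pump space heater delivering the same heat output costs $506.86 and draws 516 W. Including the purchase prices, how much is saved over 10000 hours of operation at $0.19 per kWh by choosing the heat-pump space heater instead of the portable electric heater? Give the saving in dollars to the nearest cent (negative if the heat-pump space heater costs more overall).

$2524.49

portable electric heater: $25.55 + (2098/1000) kW × 10000 h × $0.19 = $25.55 + $3986.2 = $4011.75
heat-pump space heater: $506.86 + (516/1000) kW × 10000 h × $0.19 = $506.86 + $980.4 = $1487.26
Saving = $4011.75 − $1487.26 = $2524.49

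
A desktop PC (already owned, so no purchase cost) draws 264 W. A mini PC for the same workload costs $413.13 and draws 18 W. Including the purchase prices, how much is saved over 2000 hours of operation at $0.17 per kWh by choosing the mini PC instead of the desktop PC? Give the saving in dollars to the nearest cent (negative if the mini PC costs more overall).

desktop PC: $0.00 + (264/1000) kW × 2000 h × $0.17 = $0.00 + $89.76 = $89.76
mini PC: $413.13 + (18/1000) kW × 2000 h × $0.17 = $413.13 + $6.12 = $419.25
Saving = $89.76 − $419.25 = −$329.49

-$329.49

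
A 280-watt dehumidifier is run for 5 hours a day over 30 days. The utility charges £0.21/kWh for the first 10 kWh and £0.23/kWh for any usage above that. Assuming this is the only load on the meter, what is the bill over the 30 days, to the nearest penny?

Runtime = 5 h/day × 30 days = 150 h
Energy = 0.28 kW × 150 h = 42 kWh
Tier 1 (0–10 kWh): 10 × £0.21 = £2.1
Above 10 kWh: 32 × £0.23 = £7.36
Bill = £9.46

£9.46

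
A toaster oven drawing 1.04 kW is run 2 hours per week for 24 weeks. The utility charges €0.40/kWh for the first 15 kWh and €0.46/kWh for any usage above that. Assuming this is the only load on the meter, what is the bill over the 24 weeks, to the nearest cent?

€22.06

Runtime = 2 h/week × 24 weeks = 48 h
Energy = 1.04 kW × 48 h = 49.92 kWh
Tier 1 (0–15 kWh): 15 × €0.40 = €6
Above 15 kWh: 34.92 × €0.46 = €16.0632
Bill = €22.06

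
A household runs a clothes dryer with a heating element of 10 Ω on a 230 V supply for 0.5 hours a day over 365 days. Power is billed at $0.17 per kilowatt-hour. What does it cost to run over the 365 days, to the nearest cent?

$164.12

Power = V²/R = 230²/10 = 5290 W = 5.29 kW
Runtime = 0.5 h/day × 365 days = 182.5 h
Energy = 5.29 kW × 182.5 h = 965.425 kWh
Cost = 965.425 kWh × $0.17/kWh = $164.12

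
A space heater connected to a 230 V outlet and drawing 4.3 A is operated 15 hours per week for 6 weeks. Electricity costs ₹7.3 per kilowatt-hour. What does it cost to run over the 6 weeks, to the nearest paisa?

Power = 4.3 A × 230 V = 989 W = 0.989 kW
Runtime = 15 h/week × 6 weeks = 90 h
Energy = 0.989 kW × 90 h = 89.01 kWh
Cost = 89.01 kWh × ₹7.3/kWh = ₹649.77

₹649.77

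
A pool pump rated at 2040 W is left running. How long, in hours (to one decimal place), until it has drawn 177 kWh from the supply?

86.8 h

Hours = 177 kWh ÷ 2.04 kW = 86.8 h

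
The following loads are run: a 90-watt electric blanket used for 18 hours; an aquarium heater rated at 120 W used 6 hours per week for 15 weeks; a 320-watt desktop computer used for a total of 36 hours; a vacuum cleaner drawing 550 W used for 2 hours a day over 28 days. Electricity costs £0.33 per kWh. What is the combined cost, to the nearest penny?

electric blanket: 0.09 kW × 18 h = 1.62 kWh
aquarium heater: Runtime = 6 h/week × 15 weeks = 90 h
aquarium heater: 0.12 kW × 90 h = 10.8 kWh
desktop computer: 0.32 kW × 36 h = 11.52 kWh
vacuum cleaner: Runtime = 2 h/day × 28 days = 56 h
vacuum cleaner: 0.55 kW × 56 h = 30.8 kWh
Total energy = 54.74 kWh
Cost = 54.74 × £0.33 = £18.06

£18.06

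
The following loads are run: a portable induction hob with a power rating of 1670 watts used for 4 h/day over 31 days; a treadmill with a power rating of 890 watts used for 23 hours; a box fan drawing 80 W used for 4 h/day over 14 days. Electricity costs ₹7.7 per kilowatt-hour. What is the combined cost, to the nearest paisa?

portable induction hob: Runtime = 4 h/day × 31 days = 124 h
portable induction hob: 1.67 kW × 124 h = 207.08 kWh
treadmill: 0.89 kW × 23 h = 20.47 kWh
box fan: Runtime = 4 h/day × 14 days = 56 h
box fan: 0.08 kW × 56 h = 4.48 kWh
Total energy = 232.03 kWh
Cost = 232.03 × ₹7.7 = ₹1786.63

₹1786.63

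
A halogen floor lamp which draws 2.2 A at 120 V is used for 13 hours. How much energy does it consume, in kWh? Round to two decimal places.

Power = 2.2 A × 120 V = 264 W = 0.264 kW
Energy = 0.264 kW × 13 h = 3.432 kWh ≈ 3.43 kWh

3.43 kWh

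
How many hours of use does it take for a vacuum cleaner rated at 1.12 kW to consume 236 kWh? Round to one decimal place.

Hours = 236 kWh ÷ 1.12 kW = 210.7 h

210.7 h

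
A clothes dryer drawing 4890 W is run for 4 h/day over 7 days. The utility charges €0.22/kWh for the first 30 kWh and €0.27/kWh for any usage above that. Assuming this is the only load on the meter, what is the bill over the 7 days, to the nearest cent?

Runtime = 4 h/day × 7 days = 28 h
Energy = 4.89 kW × 28 h = 136.92 kWh
Tier 1 (0–30 kWh): 30 × €0.22 = €6.6
Above 30 kWh: 106.92 × €0.27 = €28.8684
Bill = €35.47

€35.47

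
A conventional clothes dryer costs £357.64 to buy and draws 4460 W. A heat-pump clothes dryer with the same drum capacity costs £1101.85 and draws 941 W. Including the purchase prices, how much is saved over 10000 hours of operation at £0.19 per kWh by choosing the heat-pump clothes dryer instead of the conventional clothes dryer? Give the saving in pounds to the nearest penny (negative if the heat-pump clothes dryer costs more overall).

£5941.89

conventional clothes dryer: £357.64 + (4460/1000) kW × 10000 h × £0.19 = £357.64 + £8474 = £8831.64
heat-pump clothes dryer: £1101.85 + (941/1000) kW × 10000 h × £0.19 = £1101.85 + £1787.9 = £2889.75
Saving = £8831.64 − £2889.75 = £5941.89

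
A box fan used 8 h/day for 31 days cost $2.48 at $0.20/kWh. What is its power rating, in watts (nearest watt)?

Energy = $2.48 ÷ $0.20/kWh = 12.4 kWh
Runtime = 8 h/day × 31 days = 248 h
Power = 12.4 kWh ÷ 248 h = 0.05 kW = 50 W

50 W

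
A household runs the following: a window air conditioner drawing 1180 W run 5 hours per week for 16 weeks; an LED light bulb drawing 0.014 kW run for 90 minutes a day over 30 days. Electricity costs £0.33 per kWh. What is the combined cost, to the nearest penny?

£31.36

window air conditioner: Runtime = 5 h/week × 16 weeks = 80 h
window air conditioner: 1.18 kW × 80 h = 94.4 kWh
LED light bulb: Runtime = 90 min × 30 = 2700 min = 45 h
LED light bulb: 0.014 kW × 45 h = 0.63 kWh
Total energy = 95.03 kWh
Cost = 95.03 × £0.33 = £31.36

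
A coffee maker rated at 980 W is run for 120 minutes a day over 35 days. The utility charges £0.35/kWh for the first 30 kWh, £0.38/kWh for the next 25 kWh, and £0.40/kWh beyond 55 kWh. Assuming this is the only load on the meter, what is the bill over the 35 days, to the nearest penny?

Runtime = 120 min × 35 = 4200 min = 70 h
Energy = 0.98 kW × 70 h = 68.6 kWh
Tier 1 (0–30 kWh): 30 × £0.35 = £10.5
Tier 2 (30–55 kWh): 25 × £0.38 = £9.5
Above 55 kWh: 13.6 × £0.40 = £5.44
Bill = £25.44

£25.44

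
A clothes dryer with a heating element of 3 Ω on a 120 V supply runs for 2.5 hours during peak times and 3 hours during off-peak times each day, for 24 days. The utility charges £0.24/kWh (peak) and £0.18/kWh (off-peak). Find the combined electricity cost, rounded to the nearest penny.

Power = V²/R = 120²/3 = 4800 W = 4.8 kW
Peak energy = 4.8 kW × 2.5 h × 24 = 288 kWh
Off-peak energy = 4.8 kW × 3 h × 24 = 345.6 kWh
Cost = 288 × £0.24 + 345.6 × £0.18 = £69.12 + £62.208 = £131.33

£131.33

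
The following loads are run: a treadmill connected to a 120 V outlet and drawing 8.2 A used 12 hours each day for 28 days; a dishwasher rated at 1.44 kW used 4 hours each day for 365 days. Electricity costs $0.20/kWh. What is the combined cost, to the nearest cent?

$486.60

treadmill: Power = 8.2 A × 120 V = 984 W = 0.984 kW
treadmill: Runtime = 12 h/day × 28 days = 336 h
treadmill: 0.984 kW × 336 h = 330.624 kWh
dishwasher: Runtime = 4 h/day × 365 days = 1460 h
dishwasher: 1.44 kW × 1460 h = 2102.4 kWh
Total energy = 2433.024 kWh
Cost = 2433.024 × $0.20 = $486.60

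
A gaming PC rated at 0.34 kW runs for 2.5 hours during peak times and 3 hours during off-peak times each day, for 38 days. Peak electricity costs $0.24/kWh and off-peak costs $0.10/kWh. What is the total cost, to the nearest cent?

$11.63

Peak energy = 0.34 kW × 2.5 h × 38 = 32.3 kWh
Off-peak energy = 0.34 kW × 3 h × 38 = 38.76 kWh
Cost = 32.3 × $0.24 + 38.76 × $0.10 = $7.752 + $3.876 = $11.63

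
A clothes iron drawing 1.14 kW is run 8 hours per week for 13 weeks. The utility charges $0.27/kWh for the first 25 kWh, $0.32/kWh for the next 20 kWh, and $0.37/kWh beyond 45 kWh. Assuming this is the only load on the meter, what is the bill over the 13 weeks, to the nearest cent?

$40.37

Runtime = 8 h/week × 13 weeks = 104 h
Energy = 1.14 kW × 104 h = 118.56 kWh
Tier 1 (0–25 kWh): 25 × $0.27 = $6.75
Tier 2 (25–45 kWh): 20 × $0.32 = $6.4
Above 45 kWh: 73.56 × $0.37 = $27.2172
Bill = $40.37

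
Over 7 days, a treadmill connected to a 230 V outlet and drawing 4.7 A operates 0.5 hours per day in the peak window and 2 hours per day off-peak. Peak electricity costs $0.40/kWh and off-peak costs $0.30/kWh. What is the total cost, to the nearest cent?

Power = 4.7 A × 230 V = 1081 W = 1.081 kW
Peak energy = 1.081 kW × 0.5 h × 7 = 3.7835 kWh
Off-peak energy = 1.081 kW × 2 h × 7 = 15.134 kWh
Cost = 3.7835 × $0.40 + 15.134 × $0.30 = $1.5134 + $4.5402 = $6.05

$6.05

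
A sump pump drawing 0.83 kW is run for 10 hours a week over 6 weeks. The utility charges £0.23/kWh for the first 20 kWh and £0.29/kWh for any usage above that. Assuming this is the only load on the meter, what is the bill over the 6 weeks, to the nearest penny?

Runtime = 10 h/week × 6 weeks = 60 h
Energy = 0.83 kW × 60 h = 49.8 kWh
Tier 1 (0–20 kWh): 20 × £0.23 = £4.6
Above 20 kWh: 29.8 × £0.29 = £8.642
Bill = £13.24

£13.24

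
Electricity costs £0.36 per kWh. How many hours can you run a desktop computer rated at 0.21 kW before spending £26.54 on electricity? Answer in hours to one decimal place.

351.1 h

Energy available = £26.54 ÷ £0.36/kWh = 73.7222 kWh
Hours = 73.7222 kWh ÷ 0.21 kW = 351.1 h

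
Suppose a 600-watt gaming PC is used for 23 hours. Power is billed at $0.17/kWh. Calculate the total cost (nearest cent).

Energy = 0.6 kW × 23 h = 13.8 kWh
Cost = 13.8 kWh × $0.17/kWh = $2.35

$2.35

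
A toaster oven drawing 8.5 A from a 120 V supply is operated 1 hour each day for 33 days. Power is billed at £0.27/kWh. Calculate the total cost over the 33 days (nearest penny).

Power = 8.5 A × 120 V = 1020 W = 1.02 kW
Runtime = 1 h/day × 33 days = 33 h
Energy = 1.02 kW × 33 h = 33.66 kWh
Cost = 33.66 kWh × £0.27/kWh = £9.09

£9.09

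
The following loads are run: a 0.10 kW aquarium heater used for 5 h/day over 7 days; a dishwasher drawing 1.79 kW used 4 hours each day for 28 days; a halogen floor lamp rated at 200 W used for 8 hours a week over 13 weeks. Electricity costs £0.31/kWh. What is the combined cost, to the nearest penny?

£69.68

aquarium heater: Runtime = 5 h/day × 7 days = 35 h
aquarium heater: 0.1 kW × 35 h = 3.5 kWh
dishwasher: Runtime = 4 h/day × 28 days = 112 h
dishwasher: 1.79 kW × 112 h = 200.48 kWh
halogen floor lamp: Runtime = 8 h/week × 13 weeks = 104 h
halogen floor lamp: 0.2 kW × 104 h = 20.8 kWh
Total energy = 224.78 kWh
Cost = 224.78 × £0.31 = £69.68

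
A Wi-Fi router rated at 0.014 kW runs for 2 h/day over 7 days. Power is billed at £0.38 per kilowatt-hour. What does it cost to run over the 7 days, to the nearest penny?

Runtime = 2 h/day × 7 days = 14 h
Energy = 0.014 kW × 14 h = 0.196 kWh
Cost = 0.196 kWh × £0.38/kWh = £0.07

£0.07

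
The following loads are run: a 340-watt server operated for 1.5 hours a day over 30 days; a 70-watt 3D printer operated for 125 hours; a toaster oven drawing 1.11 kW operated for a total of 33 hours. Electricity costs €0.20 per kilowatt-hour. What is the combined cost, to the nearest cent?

€12.14

server: Runtime = 1.5 h/day × 30 days = 45 h
server: 0.34 kW × 45 h = 15.3 kWh
3D printer: 0.07 kW × 125 h = 8.75 kWh
toaster oven: 1.11 kW × 33 h = 36.63 kWh
Total energy = 60.68 kWh
Cost = 60.68 × €0.20 = €12.14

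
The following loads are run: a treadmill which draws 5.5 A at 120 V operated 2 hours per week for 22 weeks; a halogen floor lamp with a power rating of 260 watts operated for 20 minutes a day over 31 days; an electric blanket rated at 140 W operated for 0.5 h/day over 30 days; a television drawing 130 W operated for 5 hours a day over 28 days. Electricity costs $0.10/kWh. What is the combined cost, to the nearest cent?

treadmill: Power = 5.5 A × 120 V = 660 W = 0.66 kW
treadmill: Runtime = 2 h/week × 22 weeks = 44 h
treadmill: 0.66 kW × 44 h = 29.04 kWh
halogen floor lamp: Runtime = 20 min × 31 = 620 min = 10.333333… h
halogen floor lamp: 0.26 kW × 10.333333… h = 2.686666… kWh
electric blanket: Runtime = 0.5 h/day × 30 days = 15 h
electric blanket: 0.14 kW × 15 h = 2.1 kWh
television: Runtime = 5 h/day × 28 days = 140 h
television: 0.13 kW × 140 h = 18.2 kWh
Total energy = 52.026666… kWh
Cost = 52.026666… × $0.10 = $5.20

$5.20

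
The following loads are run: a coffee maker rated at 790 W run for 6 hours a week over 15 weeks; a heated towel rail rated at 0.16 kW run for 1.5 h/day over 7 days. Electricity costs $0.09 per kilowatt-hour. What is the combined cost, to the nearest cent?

$6.55

coffee maker: Runtime = 6 h/week × 15 weeks = 90 h
coffee maker: 0.79 kW × 90 h = 71.1 kWh
heated towel rail: Runtime = 1.5 h/day × 7 days = 10.5 h
heated towel rail: 0.16 kW × 10.5 h = 1.68 kWh
Total energy = 72.78 kWh
Cost = 72.78 × $0.09 = $6.55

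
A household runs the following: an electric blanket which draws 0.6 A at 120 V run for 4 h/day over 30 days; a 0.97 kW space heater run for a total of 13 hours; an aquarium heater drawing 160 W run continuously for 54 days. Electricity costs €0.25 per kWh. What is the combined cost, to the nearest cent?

electric blanket: Power = 0.6 A × 120 V = 72 W = 0.072 kW
electric blanket: Runtime = 4 h/day × 30 days = 120 h
electric blanket: 0.072 kW × 120 h = 8.64 kWh
space heater: 0.97 kW × 13 h = 12.61 kWh
aquarium heater: Runtime = 24 h × 54 = 1296 h
aquarium heater: 0.16 kW × 1296 h = 207.36 kWh
Total energy = 228.61 kWh
Cost = 228.61 × €0.25 = €57.15

€57.15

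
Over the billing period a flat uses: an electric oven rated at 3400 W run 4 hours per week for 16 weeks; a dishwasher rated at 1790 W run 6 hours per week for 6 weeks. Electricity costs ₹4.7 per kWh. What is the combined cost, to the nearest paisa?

₹1325.59

electric oven: Runtime = 4 h/week × 16 weeks = 64 h
electric oven: 3.4 kW × 64 h = 217.6 kWh
dishwasher: Runtime = 6 h/week × 6 weeks = 36 h
dishwasher: 1.79 kW × 36 h = 64.44 kWh
Total energy = 282.04 kWh
Cost = 282.04 × ₹4.7 = ₹1325.59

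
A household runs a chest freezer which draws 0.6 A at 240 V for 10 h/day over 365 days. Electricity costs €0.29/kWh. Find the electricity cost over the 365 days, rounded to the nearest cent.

€152.42

Power = 0.6 A × 240 V = 144 W = 0.144 kW
Runtime = 10 h/day × 365 days = 3650 h
Energy = 0.144 kW × 3650 h = 525.6 kWh
Cost = 525.6 kWh × €0.29/kWh = €152.42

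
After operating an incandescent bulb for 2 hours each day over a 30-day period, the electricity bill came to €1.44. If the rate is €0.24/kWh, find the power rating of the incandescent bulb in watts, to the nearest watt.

100 W

Energy = €1.44 ÷ €0.24/kWh = 6 kWh
Runtime = 2 h/day × 30 days = 60 h
Power = 6 kWh ÷ 60 h = 0.1 kW = 100 W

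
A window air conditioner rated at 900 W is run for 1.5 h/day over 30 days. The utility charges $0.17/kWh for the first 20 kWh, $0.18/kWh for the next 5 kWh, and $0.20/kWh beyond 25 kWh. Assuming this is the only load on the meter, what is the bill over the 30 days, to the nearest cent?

$7.40

Runtime = 1.5 h/day × 30 days = 45 h
Energy = 0.9 kW × 45 h = 40.5 kWh
Tier 1 (0–20 kWh): 20 × $0.17 = $3.4
Tier 2 (20–25 kWh): 5 × $0.18 = $0.9
Above 25 kWh: 15.5 × $0.20 = $3.1
Bill = $7.40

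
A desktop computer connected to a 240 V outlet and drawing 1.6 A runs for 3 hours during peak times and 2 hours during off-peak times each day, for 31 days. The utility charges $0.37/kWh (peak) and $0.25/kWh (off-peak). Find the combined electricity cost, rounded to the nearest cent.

Power = 1.6 A × 240 V = 384 W = 0.384 kW
Peak energy = 0.384 kW × 3 h × 31 = 35.712 kWh
Off-peak energy = 0.384 kW × 2 h × 31 = 23.808 kWh
Cost = 35.712 × $0.37 + 23.808 × $0.25 = $13.21344 + $5.952 = $19.17

$19.17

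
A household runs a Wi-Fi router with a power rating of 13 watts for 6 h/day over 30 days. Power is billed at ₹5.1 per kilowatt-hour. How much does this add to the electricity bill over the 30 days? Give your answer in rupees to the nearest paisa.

₹11.93

Runtime = 6 h/day × 30 days = 180 h
Energy = 0.013 kW × 180 h = 2.34 kWh
Cost = 2.34 kWh × ₹5.1/kWh = ₹11.93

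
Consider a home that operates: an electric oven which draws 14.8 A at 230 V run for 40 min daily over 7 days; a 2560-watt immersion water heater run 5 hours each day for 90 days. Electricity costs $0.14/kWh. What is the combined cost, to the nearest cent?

$163.50

electric oven: Power = 14.8 A × 230 V = 3404 W = 3.404 kW
electric oven: Runtime = 40 min × 7 = 280 min = 4.666666… h
electric oven: 3.404 kW × 4.666666… h = 15.885333… kWh
immersion water heater: Runtime = 5 h/day × 90 days = 450 h
immersion water heater: 2.56 kW × 450 h = 1152 kWh
Total energy = 1167.885333… kWh
Cost = 1167.885333… × $0.14 = $163.50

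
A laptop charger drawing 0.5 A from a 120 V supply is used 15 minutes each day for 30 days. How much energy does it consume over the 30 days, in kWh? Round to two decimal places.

0.45 kWh

Power = 0.5 A × 120 V = 60 W = 0.06 kW
Runtime = 15 min × 30 = 450 min = 7.5 h
Energy = 0.06 kW × 7.5 h = 0.45 kWh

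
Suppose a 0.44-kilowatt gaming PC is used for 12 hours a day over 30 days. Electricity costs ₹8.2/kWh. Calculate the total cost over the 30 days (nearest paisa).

Runtime = 12 h/day × 30 days = 360 h
Energy = 0.44 kW × 360 h = 158.4 kWh
Cost = 158.4 kWh × ₹8.2/kWh = ₹1298.88

₹1298.88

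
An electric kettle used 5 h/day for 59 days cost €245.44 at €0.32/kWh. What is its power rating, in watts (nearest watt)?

Energy = €245.44 ÷ €0.32/kWh = 767 kWh
Runtime = 5 h/day × 59 days = 295 h
Power = 767 kWh ÷ 295 h = 2.6 kW = 2600 W

2600 W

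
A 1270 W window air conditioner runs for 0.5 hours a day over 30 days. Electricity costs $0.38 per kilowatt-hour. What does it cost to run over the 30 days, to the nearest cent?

Runtime = 0.5 h/day × 30 days = 15 h
Energy = 1.27 kW × 15 h = 19.05 kWh
Cost = 19.05 kWh × $0.38/kWh = $7.24

$7.24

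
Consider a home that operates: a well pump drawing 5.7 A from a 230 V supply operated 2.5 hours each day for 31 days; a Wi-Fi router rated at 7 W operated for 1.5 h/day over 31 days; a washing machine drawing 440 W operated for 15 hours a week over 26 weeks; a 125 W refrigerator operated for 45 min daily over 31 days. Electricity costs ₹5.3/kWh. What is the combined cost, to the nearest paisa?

well pump: Power = 5.7 A × 230 V = 1311 W = 1.311 kW
well pump: Runtime = 2.5 h/day × 31 days = 77.5 h
well pump: 1.311 kW × 77.5 h = 101.6025 kWh
Wi-Fi router: Runtime = 1.5 h/day × 31 days = 46.5 h
Wi-Fi router: 0.007 kW × 46.5 h = 0.3255 kWh
washing machine: Runtime = 15 h/week × 26 weeks = 390 h
washing machine: 0.44 kW × 390 h = 171.6 kWh
refrigerator: Runtime = 45 min × 31 = 1395 min = 23.25 h
refrigerator: 0.125 kW × 23.25 h = 2.90625 kWh
Total energy = 276.43425 kWh
Cost = 276.43425 × ₹5.3 = ₹1465.10

₹1465.10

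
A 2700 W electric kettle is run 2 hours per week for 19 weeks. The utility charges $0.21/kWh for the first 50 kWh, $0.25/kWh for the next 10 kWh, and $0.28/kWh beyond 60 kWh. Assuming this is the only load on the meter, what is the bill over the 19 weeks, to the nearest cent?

Runtime = 2 h/week × 19 weeks = 38 h
Energy = 2.7 kW × 38 h = 102.6 kWh
Tier 1 (0–50 kWh): 50 × $0.21 = $10.5
Tier 2 (50–60 kWh): 10 × $0.25 = $2.5
Above 60 kWh: 42.6 × $0.28 = $11.928
Bill = $24.93

$24.93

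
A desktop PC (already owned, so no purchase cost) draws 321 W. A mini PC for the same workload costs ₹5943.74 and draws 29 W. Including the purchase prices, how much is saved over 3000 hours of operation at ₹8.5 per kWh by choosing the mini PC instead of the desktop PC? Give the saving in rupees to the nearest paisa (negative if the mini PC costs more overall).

desktop PC: ₹0.00 + (321/1000) kW × 3000 h × ₹8.5 = ₹0.00 + ₹8185.5 = ₹8185.5
mini PC: ₹5943.74 + (29/1000) kW × 3000 h × ₹8.5 = ₹5943.74 + ₹739.5 = ₹6683.24
Saving = ₹8185.5 − ₹6683.24 = ₹1502.26

₹1502.26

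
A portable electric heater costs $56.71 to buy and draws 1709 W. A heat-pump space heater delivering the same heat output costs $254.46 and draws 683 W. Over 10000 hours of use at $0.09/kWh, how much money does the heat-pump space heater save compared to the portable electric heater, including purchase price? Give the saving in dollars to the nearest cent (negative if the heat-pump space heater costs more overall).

portable electric heater: $56.71 + (1709/1000) kW × 10000 h × $0.09 = $56.71 + $1538.1 = $1594.81
heat-pump space heater: $254.46 + (683/1000) kW × 10000 h × $0.09 = $254.46 + $614.7 = $869.16
Saving = $1594.81 − $869.16 = $725.65

$725.65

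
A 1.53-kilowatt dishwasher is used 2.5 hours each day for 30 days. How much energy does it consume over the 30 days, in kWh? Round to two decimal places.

Runtime = 2.5 h/day × 30 days = 75 h
Energy = 1.53 kW × 75 h = 114.75 kWh

114.75 kWh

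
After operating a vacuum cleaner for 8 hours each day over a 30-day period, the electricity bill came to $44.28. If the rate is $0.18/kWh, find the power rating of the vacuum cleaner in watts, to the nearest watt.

Energy = $44.28 ÷ $0.18/kWh = 246 kWh
Runtime = 8 h/day × 30 days = 240 h
Power = 246 kWh ÷ 240 h = 1.025 kW = 1025 W

1025 W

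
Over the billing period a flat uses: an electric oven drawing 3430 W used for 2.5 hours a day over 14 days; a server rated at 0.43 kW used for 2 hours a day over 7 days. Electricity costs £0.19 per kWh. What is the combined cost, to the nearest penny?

£23.95

electric oven: Runtime = 2.5 h/day × 14 days = 35 h
electric oven: 3.43 kW × 35 h = 120.05 kWh
server: Runtime = 2 h/day × 7 days = 14 h
server: 0.43 kW × 14 h = 6.02 kWh
Total energy = 126.07 kWh
Cost = 126.07 × £0.19 = £23.95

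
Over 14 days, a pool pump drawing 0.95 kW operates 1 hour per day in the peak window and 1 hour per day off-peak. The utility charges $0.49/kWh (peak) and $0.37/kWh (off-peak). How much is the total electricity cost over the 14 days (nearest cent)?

Peak energy = 0.95 kW × 1 h × 14 = 13.3 kWh
Off-peak energy = 0.95 kW × 1 h × 14 = 13.3 kWh
Cost = 13.3 × $0.49 + 13.3 × $0.37 = $6.517 + $4.921 = $11.44

$11.44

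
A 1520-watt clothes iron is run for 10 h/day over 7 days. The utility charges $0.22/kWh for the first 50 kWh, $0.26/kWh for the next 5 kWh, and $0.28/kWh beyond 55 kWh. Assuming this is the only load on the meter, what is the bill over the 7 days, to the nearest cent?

$26.69

Runtime = 10 h/day × 7 days = 70 h
Energy = 1.52 kW × 70 h = 106.4 kWh
Tier 1 (0–50 kWh): 50 × $0.22 = $11
Tier 2 (50–55 kWh): 5 × $0.26 = $1.3
Above 55 kWh: 51.4 × $0.28 = $14.392
Bill = $26.69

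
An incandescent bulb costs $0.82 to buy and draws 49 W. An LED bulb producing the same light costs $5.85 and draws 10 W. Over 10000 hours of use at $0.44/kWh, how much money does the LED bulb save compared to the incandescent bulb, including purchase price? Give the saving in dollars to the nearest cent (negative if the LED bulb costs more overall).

incandescent bulb: $0.82 + (49/1000) kW × 10000 h × $0.44 = $0.82 + $215.6 = $216.42
LED bulb: $5.85 + (10/1000) kW × 10000 h × $0.44 = $5.85 + $44 = $49.85
Saving = $216.42 − $49.85 = $166.57

$166.57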